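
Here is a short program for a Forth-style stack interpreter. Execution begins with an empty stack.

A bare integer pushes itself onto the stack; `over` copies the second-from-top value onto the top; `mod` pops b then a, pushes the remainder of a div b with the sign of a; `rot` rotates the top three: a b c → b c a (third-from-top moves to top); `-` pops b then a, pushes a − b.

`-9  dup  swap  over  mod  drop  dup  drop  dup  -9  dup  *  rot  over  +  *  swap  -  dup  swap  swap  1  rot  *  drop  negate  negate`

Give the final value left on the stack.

5841

-9      [-9]
dup     [-9, -9]
swap    [-9, -9]
over    [-9, -9, -9]
mod     [-9, 0]
drop    [-9]
dup     [-9, -9]
drop    [-9]
dup     [-9, -9]
-9      [-9, -9, -9]
dup     [-9, -9, -9, -9]
*       [-9, -9, 81]
rot     [-9, 81, -9]
over    [-9, 81, -9, 81]
+       [-9, 81, 72]
*       [-9, 5832]
swap    [5832, -9]
-       [5841]
dup     [5841, 5841]
swap    [5841, 5841]
swap    [5841, 5841]
1       [5841, 5841, 1]
rot     [5841, 1, 5841]
*       [5841, 5841]
drop    [5841]
negate  [-5841]
negate  [5841]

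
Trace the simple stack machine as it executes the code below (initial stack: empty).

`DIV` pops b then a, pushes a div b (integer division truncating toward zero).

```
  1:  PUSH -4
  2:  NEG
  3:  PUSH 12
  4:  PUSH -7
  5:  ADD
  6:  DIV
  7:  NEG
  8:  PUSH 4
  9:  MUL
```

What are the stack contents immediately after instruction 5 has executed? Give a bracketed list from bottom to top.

PUSH -4 -> -4
NEG     -> 4
PUSH 12 -> 4 12
PUSH -7 -> 4 12 -7
ADD     -> 4 5

[4, 5]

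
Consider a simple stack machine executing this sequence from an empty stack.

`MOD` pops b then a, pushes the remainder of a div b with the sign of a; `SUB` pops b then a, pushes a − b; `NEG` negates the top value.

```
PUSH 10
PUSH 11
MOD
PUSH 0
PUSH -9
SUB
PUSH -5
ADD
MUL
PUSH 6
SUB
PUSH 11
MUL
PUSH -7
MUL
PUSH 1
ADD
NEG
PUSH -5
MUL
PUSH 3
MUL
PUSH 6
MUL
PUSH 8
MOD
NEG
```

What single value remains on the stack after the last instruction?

2

PUSH 10 : [10]
PUSH 11 : [10, 11]
MOD     : [10]
PUSH 0  : [10, 0]
PUSH -9 : [10, 0, -9]
SUB     : [10, 9]
PUSH -5 : [10, 9, -5]
ADD     : [10, 4]
MUL     : [40]
PUSH 6  : [40, 6]
SUB     : [34]
PUSH 11 : [34, 11]
MUL     : [374]
PUSH -7 : [374, -7]
MUL     : [-2618]
PUSH 1  : [-2618, 1]
ADD     : [-2617]
NEG     : [2617]
PUSH -5 : [2617, -5]
MUL     : [-13085]
PUSH 3  : [-13085, 3]
MUL     : [-39255]
PUSH 6  : [-39255, 6]
MUL     : [-235530]
PUSH 8  : [-235530, 8]
MOD     : [-2]
NEG     : [2]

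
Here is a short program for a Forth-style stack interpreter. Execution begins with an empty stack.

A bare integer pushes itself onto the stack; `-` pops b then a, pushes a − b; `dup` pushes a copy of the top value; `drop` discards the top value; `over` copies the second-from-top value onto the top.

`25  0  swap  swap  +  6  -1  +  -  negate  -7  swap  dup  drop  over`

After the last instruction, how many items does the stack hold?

3

25      [25]
0       [25, 0]
swap    [0, 25]
swap    [25, 0]
+       [25]
6       [25, 6]
-1      [25, 6, -1]
+       [25, 5]
-       [20]
negate  [-20]
-7      [-20, -7]
swap    [-7, -20]
dup     [-7, -20, -20]
drop    [-7, -20]
over    [-7, -20, -7]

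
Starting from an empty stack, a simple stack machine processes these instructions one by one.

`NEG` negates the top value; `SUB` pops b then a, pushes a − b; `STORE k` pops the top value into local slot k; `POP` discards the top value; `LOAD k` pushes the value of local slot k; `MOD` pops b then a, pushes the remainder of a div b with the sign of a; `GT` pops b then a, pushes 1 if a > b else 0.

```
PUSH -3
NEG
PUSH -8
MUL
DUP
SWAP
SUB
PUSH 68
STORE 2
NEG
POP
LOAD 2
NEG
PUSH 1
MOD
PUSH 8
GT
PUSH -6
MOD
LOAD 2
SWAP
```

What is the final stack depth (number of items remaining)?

2

PUSH -3  -3
NEG      3
PUSH -8  3 -8
MUL      -24
DUP      -24 -24
SWAP     -24 -24
SUB      0
PUSH 68  0 68
STORE 2  0
NEG      0
POP      (empty)
LOAD 2   68
NEG      -68
PUSH 1   -68 1
MOD      0
PUSH 8   0 8
GT       0
PUSH -6  0 -6
MOD      0
LOAD 2   0 68
SWAP     68 0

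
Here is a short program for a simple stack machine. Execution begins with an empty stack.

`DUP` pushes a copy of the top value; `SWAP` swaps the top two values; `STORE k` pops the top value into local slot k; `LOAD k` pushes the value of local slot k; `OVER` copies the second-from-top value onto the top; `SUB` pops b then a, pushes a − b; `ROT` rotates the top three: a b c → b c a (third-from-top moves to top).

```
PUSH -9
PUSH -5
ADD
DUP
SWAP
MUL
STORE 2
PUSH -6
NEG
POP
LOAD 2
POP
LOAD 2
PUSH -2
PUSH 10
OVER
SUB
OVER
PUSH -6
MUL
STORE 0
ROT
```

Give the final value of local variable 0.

12

PUSH -9  [-9]
PUSH -5  [-9, -5]
ADD      [-14]
DUP      [-14, -14]
SWAP     [-14, -14]
MUL      [196]
STORE 2  []
PUSH -6  [-6]
NEG      [6]
POP      []
LOAD 2   [196]
POP      []
LOAD 2   [196]
PUSH -2  [196, -2]
PUSH 10  [196, -2, 10]
OVER     [196, -2, 10, -2]
SUB      [196, -2, 12]
OVER     [196, -2, 12, -2]
PUSH -6  [196, -2, 12, -2, -6]
MUL      [196, -2, 12, 12]
STORE 0  [196, -2, 12]
ROT      [-2, 12, 196]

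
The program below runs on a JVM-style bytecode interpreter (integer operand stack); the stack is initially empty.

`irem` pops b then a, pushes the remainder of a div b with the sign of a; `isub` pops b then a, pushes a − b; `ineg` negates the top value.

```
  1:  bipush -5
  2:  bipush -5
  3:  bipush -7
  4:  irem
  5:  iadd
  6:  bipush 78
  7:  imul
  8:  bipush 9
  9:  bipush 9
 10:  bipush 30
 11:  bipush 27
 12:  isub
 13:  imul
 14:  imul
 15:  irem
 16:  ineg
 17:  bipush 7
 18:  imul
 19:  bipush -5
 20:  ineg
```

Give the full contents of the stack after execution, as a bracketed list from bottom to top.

bipush -5 -> -5
bipush -5 -> -5 -5
bipush -7 -> -5 -5 -7
irem      -> -5 -5
iadd      -> -10
bipush 78 -> -10 78
imul      -> -780
bipush 9  -> -780 9
bipush 9  -> -780 9 9
bipush 30 -> -780 9 9 30
bipush 27 -> -780 9 9 30 27
isub      -> -780 9 9 3
imul      -> -780 9 27
imul      -> -780 243
irem      -> -51
ineg      -> 51
bipush 7  -> 51 7
imul      -> 357
bipush -5 -> 357 -5
ineg      -> 357 5

[357, 5]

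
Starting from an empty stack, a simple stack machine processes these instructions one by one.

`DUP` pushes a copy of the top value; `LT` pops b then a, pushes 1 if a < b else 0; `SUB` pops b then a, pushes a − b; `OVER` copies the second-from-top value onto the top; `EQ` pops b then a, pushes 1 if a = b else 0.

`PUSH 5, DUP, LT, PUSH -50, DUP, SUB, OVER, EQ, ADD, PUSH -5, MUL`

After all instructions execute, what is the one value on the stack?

PUSH 5   : 5
DUP      : 5 5
LT       : 0
PUSH -50 : 0 -50
DUP      : 0 -50 -50
SUB      : 0 0
OVER     : 0 0 0
EQ       : 0 1
ADD      : 1
PUSH -5  : 1 -5
MUL      : -5

-5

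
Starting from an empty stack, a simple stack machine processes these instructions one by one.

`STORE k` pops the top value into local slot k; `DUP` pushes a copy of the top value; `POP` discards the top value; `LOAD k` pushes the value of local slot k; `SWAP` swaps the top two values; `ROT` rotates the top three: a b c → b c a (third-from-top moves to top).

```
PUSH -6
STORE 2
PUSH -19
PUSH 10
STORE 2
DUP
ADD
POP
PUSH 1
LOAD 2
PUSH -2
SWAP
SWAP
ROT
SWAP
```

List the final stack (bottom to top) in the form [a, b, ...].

PUSH -6   [-6]
STORE 2   []
PUSH -19  [-19]
PUSH 10   [-19, 10]
STORE 2   [-19]
DUP       [-19, -19]
ADD       [-38]
POP       []
PUSH 1    [1]
LOAD 2    [1, 10]
PUSH -2   [1, 10, -2]
SWAP      [1, -2, 10]
SWAP      [1, 10, -2]
ROT       [10, -2, 1]
SWAP      [10, 1, -2]

[10, 1, -2]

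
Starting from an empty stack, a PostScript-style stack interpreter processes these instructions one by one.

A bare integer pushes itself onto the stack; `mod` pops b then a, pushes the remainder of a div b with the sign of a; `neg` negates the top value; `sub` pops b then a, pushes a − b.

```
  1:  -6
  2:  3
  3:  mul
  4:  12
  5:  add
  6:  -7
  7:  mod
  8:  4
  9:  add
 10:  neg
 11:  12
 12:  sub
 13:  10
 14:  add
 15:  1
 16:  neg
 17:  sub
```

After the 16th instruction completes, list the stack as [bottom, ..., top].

[0, -1]

-6  -> -6
3   -> -6 3
mul -> -18
12  -> -18 12
add -> -6
-7  -> -6 -7
mod -> -6
4   -> -6 4
add -> -2
neg -> 2
12  -> 2 12
sub -> -10
10  -> -10 10
add -> 0
1   -> 0 1
neg -> 0 -1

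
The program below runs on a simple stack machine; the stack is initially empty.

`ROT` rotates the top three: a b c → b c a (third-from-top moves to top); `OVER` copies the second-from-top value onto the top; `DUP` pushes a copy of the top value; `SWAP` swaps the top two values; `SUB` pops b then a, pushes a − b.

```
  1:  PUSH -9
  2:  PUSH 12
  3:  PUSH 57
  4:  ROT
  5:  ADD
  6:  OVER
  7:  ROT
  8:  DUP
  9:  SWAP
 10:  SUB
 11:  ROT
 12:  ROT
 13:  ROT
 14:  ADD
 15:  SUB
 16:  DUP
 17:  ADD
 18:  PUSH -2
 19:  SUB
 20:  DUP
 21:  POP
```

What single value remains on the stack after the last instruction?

74

PUSH -9 : [-9]
PUSH 12 : [-9, 12]
PUSH 57 : [-9, 12, 57]
ROT     : [12, 57, -9]
ADD     : [12, 48]
OVER    : [12, 48, 12]
ROT     : [48, 12, 12]
DUP     : [48, 12, 12, 12]
SWAP    : [48, 12, 12, 12]
SUB     : [48, 12, 0]
ROT     : [12, 0, 48]
ROT     : [0, 48, 12]
ROT     : [48, 12, 0]
ADD     : [48, 12]
SUB     : [36]
DUP     : [36, 36]
ADD     : [72]
PUSH -2 : [72, -2]
SUB     : [74]
DUP     : [74, 74]
POP     : [74]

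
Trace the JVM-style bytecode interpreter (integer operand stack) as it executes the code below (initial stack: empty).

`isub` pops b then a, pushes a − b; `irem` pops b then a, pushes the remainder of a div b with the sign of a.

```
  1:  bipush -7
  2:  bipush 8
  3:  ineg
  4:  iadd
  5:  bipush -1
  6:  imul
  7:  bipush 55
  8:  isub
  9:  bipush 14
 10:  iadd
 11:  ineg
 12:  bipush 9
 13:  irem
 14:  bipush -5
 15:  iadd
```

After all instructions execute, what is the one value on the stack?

3

bipush -7 -> -7
bipush 8  -> -7 8
ineg      -> -7 -8
iadd      -> -15
bipush -1 -> -15 -1
imul      -> 15
bipush 55 -> 15 55
isub      -> -40
bipush 14 -> -40 14
iadd      -> -26
ineg      -> 26
bipush 9  -> 26 9
irem      -> 8
bipush -5 -> 8 -5
iadd      -> 3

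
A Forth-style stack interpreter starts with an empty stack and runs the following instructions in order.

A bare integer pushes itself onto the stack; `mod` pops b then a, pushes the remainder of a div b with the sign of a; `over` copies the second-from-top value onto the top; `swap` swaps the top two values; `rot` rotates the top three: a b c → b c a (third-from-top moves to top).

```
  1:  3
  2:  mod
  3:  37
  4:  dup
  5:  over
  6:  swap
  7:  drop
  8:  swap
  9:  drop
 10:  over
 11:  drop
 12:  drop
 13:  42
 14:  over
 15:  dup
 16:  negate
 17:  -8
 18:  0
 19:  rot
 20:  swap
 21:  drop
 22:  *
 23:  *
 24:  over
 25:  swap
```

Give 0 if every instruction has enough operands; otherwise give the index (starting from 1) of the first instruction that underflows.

3 → 3
mod  — needs 2 operands, stack has 1 → underflow

2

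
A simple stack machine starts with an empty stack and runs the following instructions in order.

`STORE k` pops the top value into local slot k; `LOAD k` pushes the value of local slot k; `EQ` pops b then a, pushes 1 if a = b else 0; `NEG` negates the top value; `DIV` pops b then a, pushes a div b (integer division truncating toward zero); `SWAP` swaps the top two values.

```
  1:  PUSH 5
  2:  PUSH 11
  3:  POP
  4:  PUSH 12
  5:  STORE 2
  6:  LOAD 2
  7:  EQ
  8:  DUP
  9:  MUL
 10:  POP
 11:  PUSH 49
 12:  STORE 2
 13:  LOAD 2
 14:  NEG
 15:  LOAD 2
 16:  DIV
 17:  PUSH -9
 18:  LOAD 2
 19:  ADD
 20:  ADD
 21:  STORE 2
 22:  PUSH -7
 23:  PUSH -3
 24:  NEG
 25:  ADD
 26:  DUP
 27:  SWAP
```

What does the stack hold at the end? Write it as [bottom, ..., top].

[-4, -4]

PUSH 5  : 5
PUSH 11 : 5 11
POP     : 5
PUSH 12 : 5 12
STORE 2 : 5
LOAD 2  : 5 12
EQ      : 0
DUP     : 0 0
MUL     : 0
POP     : (empty)
PUSH 49 : 49
STORE 2 : (empty)
LOAD 2  : 49
NEG     : -49
LOAD 2  : -49 49
DIV     : -1
PUSH -9 : -1 -9
LOAD 2  : -1 -9 49
ADD     : -1 40
ADD     : 39
STORE 2 : (empty)
PUSH -7 : -7
PUSH -3 : -7 -3
NEG     : -7 3
ADD     : -4
DUP     : -4 -4
SWAP    : -4 -4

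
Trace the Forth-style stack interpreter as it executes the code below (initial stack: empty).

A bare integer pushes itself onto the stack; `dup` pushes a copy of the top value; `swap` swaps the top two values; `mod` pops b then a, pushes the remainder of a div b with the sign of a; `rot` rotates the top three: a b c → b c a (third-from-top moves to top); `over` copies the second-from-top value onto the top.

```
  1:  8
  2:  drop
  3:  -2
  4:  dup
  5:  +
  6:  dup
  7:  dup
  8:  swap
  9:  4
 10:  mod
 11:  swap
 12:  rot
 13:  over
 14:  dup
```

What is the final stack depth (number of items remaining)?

5

8    -> 8
drop -> (empty)
-2   -> -2
dup  -> -2 -2
+    -> -4
dup  -> -4 -4
dup  -> -4 -4 -4
swap -> -4 -4 -4
4    -> -4 -4 -4 4
mod  -> -4 -4 0
swap -> -4 0 -4
rot  -> 0 -4 -4
over -> 0 -4 -4 -4
dup  -> 0 -4 -4 -4 -4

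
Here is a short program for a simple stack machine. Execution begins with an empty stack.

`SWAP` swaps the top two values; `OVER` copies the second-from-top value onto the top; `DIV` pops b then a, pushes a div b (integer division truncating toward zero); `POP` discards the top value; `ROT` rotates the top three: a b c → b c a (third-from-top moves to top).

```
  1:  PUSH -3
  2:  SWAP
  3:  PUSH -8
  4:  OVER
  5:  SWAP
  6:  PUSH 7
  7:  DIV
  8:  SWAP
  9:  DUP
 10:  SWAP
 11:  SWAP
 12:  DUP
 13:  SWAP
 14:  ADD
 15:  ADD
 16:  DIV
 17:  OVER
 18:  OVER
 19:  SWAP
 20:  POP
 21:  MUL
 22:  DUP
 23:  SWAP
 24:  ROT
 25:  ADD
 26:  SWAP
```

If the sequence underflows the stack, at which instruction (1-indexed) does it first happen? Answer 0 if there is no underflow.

2

PUSH -3  [-3]
SWAP  — needs 2 operands, stack has 1 → underflow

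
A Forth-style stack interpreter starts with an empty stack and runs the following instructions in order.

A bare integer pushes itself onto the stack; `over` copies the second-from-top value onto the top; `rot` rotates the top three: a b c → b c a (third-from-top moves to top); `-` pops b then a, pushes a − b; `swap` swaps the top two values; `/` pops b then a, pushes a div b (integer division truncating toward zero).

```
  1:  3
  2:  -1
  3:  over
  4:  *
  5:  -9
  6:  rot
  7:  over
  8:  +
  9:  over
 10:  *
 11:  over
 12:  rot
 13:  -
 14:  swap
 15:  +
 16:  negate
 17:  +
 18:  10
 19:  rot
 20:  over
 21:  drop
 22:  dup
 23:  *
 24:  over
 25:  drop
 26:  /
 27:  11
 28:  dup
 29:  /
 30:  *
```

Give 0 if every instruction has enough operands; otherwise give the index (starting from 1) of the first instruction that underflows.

19

3      -> [3]
-1     -> [3, -1]
over   -> [3, -1, 3]
*      -> [3, -3]
-9     -> [3, -3, -9]
rot    -> [-3, -9, 3]
over   -> [-3, -9, 3, -9]
+      -> [-3, -9, -6]
over   -> [-3, -9, -6, -9]
*      -> [-3, -9, 54]
over   -> [-3, -9, 54, -9]
rot    -> [-3, 54, -9, -9]
-      -> [-3, 54, 0]
swap   -> [-3, 0, 54]
+      -> [-3, 54]
negate -> [-3, -54]
+      -> [-57]
10     -> [-57, 10]
rot  — needs 3 operands, stack has 2 → underflow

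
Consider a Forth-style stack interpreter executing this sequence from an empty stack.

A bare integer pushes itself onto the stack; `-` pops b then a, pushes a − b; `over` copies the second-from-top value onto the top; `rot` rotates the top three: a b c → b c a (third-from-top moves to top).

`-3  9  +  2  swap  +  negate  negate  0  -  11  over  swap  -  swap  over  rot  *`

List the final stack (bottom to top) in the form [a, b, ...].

[8, 9]

-3     → [-3]
9      → [-3, 9]
+      → [6]
2      → [6, 2]
swap   → [2, 6]
+      → [8]
negate → [-8]
negate → [8]
0      → [8, 0]
-      → [8]
11     → [8, 11]
over   → [8, 11, 8]
swap   → [8, 8, 11]
-      → [8, -3]
swap   → [-3, 8]
over   → [-3, 8, -3]
rot    → [8, -3, -3]
*      → [8, 9]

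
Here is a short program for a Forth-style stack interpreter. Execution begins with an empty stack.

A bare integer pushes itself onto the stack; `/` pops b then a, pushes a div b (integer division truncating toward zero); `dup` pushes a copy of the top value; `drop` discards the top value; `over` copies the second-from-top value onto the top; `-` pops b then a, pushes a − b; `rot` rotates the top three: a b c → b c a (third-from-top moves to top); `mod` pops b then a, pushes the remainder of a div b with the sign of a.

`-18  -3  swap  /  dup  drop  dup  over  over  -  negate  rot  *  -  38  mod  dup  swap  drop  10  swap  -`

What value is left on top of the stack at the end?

-18    -> [-18]
-3     -> [-18, -3]
swap   -> [-3, -18]
/      -> [0]
dup    -> [0, 0]
drop   -> [0]
dup    -> [0, 0]
over   -> [0, 0, 0]
over   -> [0, 0, 0, 0]
-      -> [0, 0, 0]
negate -> [0, 0, 0]
rot    -> [0, 0, 0]
*      -> [0, 0]
-      -> [0]
38     -> [0, 38]
mod    -> [0]
dup    -> [0, 0]
swap   -> [0, 0]
drop   -> [0]
10     -> [0, 10]
swap   -> [10, 0]
-      -> [10]

10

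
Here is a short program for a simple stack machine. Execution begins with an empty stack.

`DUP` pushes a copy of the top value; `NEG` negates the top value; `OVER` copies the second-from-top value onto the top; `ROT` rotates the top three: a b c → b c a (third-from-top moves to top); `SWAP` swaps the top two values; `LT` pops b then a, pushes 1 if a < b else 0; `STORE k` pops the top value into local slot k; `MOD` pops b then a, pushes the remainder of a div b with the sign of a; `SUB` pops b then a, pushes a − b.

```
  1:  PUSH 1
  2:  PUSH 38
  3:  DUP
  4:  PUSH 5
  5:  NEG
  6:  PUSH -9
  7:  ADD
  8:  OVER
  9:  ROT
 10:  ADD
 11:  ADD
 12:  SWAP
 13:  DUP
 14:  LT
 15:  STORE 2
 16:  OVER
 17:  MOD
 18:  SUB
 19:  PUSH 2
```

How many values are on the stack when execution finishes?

PUSH 1  → 1
PUSH 38 → 1 38
DUP     → 1 38 38
PUSH 5  → 1 38 38 5
NEG     → 1 38 38 -5
PUSH -9 → 1 38 38 -5 -9
ADD     → 1 38 38 -14
OVER    → 1 38 38 -14 38
ROT     → 1 38 -14 38 38
ADD     → 1 38 -14 76
ADD     → 1 38 62
SWAP    → 1 62 38
DUP     → 1 62 38 38
LT      → 1 62 0
STORE 2 → 1 62
OVER    → 1 62 1
MOD     → 1 0
SUB     → 1
PUSH 2  → 1 2

2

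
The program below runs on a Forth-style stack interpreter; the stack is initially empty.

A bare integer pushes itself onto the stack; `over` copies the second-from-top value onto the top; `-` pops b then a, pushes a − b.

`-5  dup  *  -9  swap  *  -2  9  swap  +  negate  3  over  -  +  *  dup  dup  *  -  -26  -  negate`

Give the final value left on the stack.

456274

-5     -> [-5]
dup    -> [-5, -5]
*      -> [25]
-9     -> [25, -9]
swap   -> [-9, 25]
*      -> [-225]
-2     -> [-225, -2]
9      -> [-225, -2, 9]
swap   -> [-225, 9, -2]
+      -> [-225, 7]
negate -> [-225, -7]
3      -> [-225, -7, 3]
over   -> [-225, -7, 3, -7]
-      -> [-225, -7, 10]
+      -> [-225, 3]
*      -> [-675]
dup    -> [-675, -675]
dup    -> [-675, -675, -675]
*      -> [-675, 455625]
-      -> [-456300]
-26    -> [-456300, -26]
-      -> [-456274]
negate -> [456274]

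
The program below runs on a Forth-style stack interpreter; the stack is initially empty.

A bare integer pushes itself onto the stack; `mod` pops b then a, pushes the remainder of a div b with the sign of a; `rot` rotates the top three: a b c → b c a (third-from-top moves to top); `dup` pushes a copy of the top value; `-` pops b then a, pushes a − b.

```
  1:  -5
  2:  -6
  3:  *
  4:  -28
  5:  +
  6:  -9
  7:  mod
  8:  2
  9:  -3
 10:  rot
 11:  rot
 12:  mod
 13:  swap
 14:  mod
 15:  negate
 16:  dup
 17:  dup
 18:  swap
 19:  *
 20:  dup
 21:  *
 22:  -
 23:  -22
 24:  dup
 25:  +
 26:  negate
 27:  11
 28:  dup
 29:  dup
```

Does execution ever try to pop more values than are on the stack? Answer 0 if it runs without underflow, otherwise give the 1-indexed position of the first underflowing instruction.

-5     → [-5]
-6     → [-5, -6]
*      → [30]
-28    → [30, -28]
+      → [2]
-9     → [2, -9]
mod    → [2]
2      → [2, 2]
-3     → [2, 2, -3]
rot    → [2, -3, 2]
rot    → [-3, 2, 2]
mod    → [-3, 0]
swap   → [0, -3]
mod    → [0]
negate → [0]
dup    → [0, 0]
dup    → [0, 0, 0]
swap   → [0, 0, 0]
*      → [0, 0]
dup    → [0, 0, 0]
*      → [0, 0]
-      → [0]
-22    → [0, -22]
dup    → [0, -22, -22]
+      → [0, -44]
negate → [0, 44]
11     → [0, 44, 11]
dup    → [0, 44, 11, 11]
dup    → [0, 44, 11, 11, 11]

0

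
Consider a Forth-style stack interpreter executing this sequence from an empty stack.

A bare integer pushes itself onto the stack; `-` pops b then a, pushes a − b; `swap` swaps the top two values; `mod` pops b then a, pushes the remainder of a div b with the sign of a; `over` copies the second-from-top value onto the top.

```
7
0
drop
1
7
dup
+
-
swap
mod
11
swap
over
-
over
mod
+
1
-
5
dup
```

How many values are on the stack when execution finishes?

3

7    : 7
0    : 7 0
drop : 7
1    : 7 1
7    : 7 1 7
dup  : 7 1 7 7
+    : 7 1 14
-    : 7 -13
swap : -13 7
mod  : -6
11   : -6 11
swap : 11 -6
over : 11 -6 11
-    : 11 -17
over : 11 -17 11
mod  : 11 -6
+    : 5
1    : 5 1
-    : 4
5    : 4 5
dup  : 4 5 5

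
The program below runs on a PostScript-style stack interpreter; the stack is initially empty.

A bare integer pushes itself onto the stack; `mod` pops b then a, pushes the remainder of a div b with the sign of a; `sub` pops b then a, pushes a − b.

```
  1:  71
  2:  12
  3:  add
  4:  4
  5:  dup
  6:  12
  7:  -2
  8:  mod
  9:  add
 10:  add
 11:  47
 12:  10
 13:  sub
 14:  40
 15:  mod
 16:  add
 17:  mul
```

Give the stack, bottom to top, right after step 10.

71  → [71]
12  → [71, 12]
add → [83]
4   → [83, 4]
dup → [83, 4, 4]
12  → [83, 4, 4, 12]
-2  → [83, 4, 4, 12, -2]
mod → [83, 4, 4, 0]
add → [83, 4, 4]
add → [83, 8]

[83, 8]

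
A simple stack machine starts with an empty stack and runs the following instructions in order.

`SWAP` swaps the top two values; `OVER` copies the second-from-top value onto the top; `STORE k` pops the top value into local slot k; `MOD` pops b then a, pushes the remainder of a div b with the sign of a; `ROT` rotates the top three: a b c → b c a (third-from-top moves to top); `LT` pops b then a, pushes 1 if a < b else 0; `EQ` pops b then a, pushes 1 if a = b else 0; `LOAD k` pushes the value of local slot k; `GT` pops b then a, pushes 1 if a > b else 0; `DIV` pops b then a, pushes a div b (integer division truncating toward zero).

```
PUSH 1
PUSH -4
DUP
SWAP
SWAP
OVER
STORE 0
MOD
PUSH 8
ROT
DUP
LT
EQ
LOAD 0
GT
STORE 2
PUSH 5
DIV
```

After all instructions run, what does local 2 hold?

1

PUSH 1   [1]
PUSH -4  [1, -4]
DUP      [1, -4, -4]
SWAP     [1, -4, -4]
SWAP     [1, -4, -4]
OVER     [1, -4, -4, -4]
STORE 0  [1, -4, -4]
MOD      [1, 0]
PUSH 8   [1, 0, 8]
ROT      [0, 8, 1]
DUP      [0, 8, 1, 1]
LT       [0, 8, 0]
EQ       [0, 0]
LOAD 0   [0, 0, -4]
GT       [0, 1]
STORE 2  [0]
PUSH 5   [0, 5]
DIV      [0]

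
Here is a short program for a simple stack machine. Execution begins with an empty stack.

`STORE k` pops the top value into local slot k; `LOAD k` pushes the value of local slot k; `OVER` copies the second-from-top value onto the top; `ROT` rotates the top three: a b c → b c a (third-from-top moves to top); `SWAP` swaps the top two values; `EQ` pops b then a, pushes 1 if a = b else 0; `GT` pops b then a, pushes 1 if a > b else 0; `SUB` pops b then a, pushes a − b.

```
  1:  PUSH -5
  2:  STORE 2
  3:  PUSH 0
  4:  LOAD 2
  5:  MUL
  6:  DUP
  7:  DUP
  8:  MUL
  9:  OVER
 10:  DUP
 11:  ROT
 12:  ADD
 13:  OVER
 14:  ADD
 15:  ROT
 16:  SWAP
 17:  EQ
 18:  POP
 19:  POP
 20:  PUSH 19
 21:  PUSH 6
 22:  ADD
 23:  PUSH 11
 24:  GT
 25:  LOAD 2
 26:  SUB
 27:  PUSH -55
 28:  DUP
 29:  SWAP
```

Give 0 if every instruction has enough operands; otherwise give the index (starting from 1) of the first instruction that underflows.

0

PUSH -5  → -5
STORE 2  → (empty)
PUSH 0   → 0
LOAD 2   → 0 -5
MUL      → 0
DUP      → 0 0
DUP      → 0 0 0
MUL      → 0 0
OVER     → 0 0 0
DUP      → 0 0 0 0
ROT      → 0 0 0 0
ADD      → 0 0 0
OVER     → 0 0 0 0
ADD      → 0 0 0
ROT      → 0 0 0
SWAP     → 0 0 0
EQ       → 0 1
POP      → 0
POP      → (empty)
PUSH 19  → 19
PUSH 6   → 19 6
ADD      → 25
PUSH 11  → 25 11
GT       → 1
LOAD 2   → 1 -5
SUB      → 6
PUSH -55 → 6 -55
DUP      → 6 -55 -55
SWAP     → 6 -55 -55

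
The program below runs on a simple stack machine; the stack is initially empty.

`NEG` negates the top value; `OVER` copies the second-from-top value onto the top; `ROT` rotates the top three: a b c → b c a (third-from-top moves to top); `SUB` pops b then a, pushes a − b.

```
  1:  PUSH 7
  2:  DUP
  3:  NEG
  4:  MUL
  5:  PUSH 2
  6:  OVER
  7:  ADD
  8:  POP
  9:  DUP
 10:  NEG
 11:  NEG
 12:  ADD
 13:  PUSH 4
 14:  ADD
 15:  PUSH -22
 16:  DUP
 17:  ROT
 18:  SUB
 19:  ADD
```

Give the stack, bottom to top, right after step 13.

[-98, 4]

PUSH 7  [7]
DUP     [7, 7]
NEG     [7, -7]
MUL     [-49]
PUSH 2  [-49, 2]
OVER    [-49, 2, -49]
ADD     [-49, -47]
POP     [-49]
DUP     [-49, -49]
NEG     [-49, 49]
NEG     [-49, -49]
ADD     [-98]
PUSH 4  [-98, 4]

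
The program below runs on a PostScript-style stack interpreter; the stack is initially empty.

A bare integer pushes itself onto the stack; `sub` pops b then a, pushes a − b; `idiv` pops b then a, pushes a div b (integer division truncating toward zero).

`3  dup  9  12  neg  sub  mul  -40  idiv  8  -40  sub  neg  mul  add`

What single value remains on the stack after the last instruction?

51

3    : 3
dup  : 3 3
9    : 3 3 9
12   : 3 3 9 12
neg  : 3 3 9 -12
sub  : 3 3 21
mul  : 3 63
-40  : 3 63 -40
idiv : 3 -1
8    : 3 -1 8
-40  : 3 -1 8 -40
sub  : 3 -1 48
neg  : 3 -1 -48
mul  : 3 48
add  : 51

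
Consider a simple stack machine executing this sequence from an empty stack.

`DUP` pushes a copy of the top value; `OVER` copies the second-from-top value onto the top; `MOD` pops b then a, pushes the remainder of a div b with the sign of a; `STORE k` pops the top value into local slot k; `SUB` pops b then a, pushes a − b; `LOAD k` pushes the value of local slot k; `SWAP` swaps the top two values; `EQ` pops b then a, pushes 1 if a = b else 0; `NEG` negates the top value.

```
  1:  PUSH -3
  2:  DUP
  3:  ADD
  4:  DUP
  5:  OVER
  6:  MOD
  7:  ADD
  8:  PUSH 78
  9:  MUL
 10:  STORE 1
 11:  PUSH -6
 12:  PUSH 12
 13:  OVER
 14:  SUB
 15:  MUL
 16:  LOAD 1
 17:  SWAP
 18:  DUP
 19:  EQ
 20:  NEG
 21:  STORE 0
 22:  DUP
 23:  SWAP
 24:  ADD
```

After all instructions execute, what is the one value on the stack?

PUSH -3  [-3]
DUP      [-3, -3]
ADD      [-6]
DUP      [-6, -6]
OVER     [-6, -6, -6]
MOD      [-6, 0]
ADD      [-6]
PUSH 78  [-6, 78]
MUL      [-468]
STORE 1  []
PUSH -6  [-6]
PUSH 12  [-6, 12]
OVER     [-6, 12, -6]
SUB      [-6, 18]
MUL      [-108]
LOAD 1   [-108, -468]
SWAP     [-468, -108]
DUP      [-468, -108, -108]
EQ       [-468, 1]
NEG      [-468, -1]
STORE 0  [-468]
DUP      [-468, -468]
SWAP     [-468, -468]
ADD      [-936]

-936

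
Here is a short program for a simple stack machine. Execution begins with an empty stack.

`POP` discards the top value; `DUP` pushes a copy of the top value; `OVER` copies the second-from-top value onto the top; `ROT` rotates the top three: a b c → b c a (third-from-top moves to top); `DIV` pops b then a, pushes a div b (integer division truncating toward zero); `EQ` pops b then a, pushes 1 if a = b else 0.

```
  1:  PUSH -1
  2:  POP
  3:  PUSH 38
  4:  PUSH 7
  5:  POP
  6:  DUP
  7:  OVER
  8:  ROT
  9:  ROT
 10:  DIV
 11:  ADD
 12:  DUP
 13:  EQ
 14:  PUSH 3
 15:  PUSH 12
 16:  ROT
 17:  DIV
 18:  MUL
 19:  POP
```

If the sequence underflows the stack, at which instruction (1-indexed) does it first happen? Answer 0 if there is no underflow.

PUSH -1 : [-1]
POP     : []
PUSH 38 : [38]
PUSH 7  : [38, 7]
POP     : [38]
DUP     : [38, 38]
OVER    : [38, 38, 38]
ROT     : [38, 38, 38]
ROT     : [38, 38, 38]
DIV     : [38, 1]
ADD     : [39]
DUP     : [39, 39]
EQ      : [1]
PUSH 3  : [1, 3]
PUSH 12 : [1, 3, 12]
ROT     : [3, 12, 1]
DIV     : [3, 12]
MUL     : [36]
POP     : []

0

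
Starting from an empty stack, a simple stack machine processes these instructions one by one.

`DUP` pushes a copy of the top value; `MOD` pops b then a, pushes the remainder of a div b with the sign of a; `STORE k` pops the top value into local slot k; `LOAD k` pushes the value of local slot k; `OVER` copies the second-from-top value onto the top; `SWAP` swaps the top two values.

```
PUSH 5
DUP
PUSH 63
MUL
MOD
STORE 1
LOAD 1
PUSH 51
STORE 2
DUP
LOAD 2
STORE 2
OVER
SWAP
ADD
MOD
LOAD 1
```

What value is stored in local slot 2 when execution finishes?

51

PUSH 5  -> [5]
DUP     -> [5, 5]
PUSH 63 -> [5, 5, 63]
MUL     -> [5, 315]
MOD     -> [5]
STORE 1 -> []
LOAD 1  -> [5]
PUSH 51 -> [5, 51]
STORE 2 -> [5]
DUP     -> [5, 5]
LOAD 2  -> [5, 5, 51]
STORE 2 -> [5, 5]
OVER    -> [5, 5, 5]
SWAP    -> [5, 5, 5]
ADD     -> [5, 10]
MOD     -> [5]
LOAD 1  -> [5, 5]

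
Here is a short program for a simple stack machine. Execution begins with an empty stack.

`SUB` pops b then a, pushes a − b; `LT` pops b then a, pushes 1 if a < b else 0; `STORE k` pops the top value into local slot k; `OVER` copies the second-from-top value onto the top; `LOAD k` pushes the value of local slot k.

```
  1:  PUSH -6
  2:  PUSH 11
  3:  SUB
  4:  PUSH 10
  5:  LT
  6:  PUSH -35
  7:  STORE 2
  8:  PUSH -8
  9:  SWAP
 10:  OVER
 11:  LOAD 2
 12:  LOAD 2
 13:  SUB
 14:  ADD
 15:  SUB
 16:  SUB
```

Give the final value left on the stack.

-17

PUSH -6   -6
PUSH 11   -6 11
SUB       -17
PUSH 10   -17 10
LT        1
PUSH -35  1 -35
STORE 2   1
PUSH -8   1 -8
SWAP      -8 1
OVER      -8 1 -8
LOAD 2    -8 1 -8 -35
LOAD 2    -8 1 -8 -35 -35
SUB       -8 1 -8 0
ADD       -8 1 -8
SUB       -8 9
SUB       -17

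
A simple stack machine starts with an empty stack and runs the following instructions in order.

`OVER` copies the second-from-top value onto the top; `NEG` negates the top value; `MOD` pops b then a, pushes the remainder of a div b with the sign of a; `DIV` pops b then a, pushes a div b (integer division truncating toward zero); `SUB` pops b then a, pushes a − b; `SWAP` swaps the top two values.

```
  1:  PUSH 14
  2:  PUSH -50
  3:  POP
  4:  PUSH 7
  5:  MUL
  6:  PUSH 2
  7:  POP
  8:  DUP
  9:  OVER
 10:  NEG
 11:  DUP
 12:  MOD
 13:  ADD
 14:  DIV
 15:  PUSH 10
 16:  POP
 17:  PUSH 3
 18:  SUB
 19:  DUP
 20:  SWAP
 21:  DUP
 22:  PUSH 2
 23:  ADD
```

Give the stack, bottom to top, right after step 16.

PUSH 14  : [14]
PUSH -50 : [14, -50]
POP      : [14]
PUSH 7   : [14, 7]
MUL      : [98]
PUSH 2   : [98, 2]
POP      : [98]
DUP      : [98, 98]
OVER     : [98, 98, 98]
NEG      : [98, 98, -98]
DUP      : [98, 98, -98, -98]
MOD      : [98, 98, 0]
ADD      : [98, 98]
DIV      : [1]
PUSH 10  : [1, 10]
POP      : [1]

[1]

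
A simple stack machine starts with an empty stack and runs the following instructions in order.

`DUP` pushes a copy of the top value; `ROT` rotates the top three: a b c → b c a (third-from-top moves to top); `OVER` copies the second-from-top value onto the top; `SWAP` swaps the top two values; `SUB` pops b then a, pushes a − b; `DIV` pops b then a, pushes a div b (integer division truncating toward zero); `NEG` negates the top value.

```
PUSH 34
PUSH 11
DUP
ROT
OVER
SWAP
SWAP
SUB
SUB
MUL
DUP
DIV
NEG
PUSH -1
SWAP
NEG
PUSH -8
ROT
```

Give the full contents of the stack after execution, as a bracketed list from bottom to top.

PUSH 34 → 34
PUSH 11 → 34 11
DUP     → 34 11 11
ROT     → 11 11 34
OVER    → 11 11 34 11
SWAP    → 11 11 11 34
SWAP    → 11 11 34 11
SUB     → 11 11 23
SUB     → 11 -12
MUL     → -132
DUP     → -132 -132
DIV     → 1
NEG     → -1
PUSH -1 → -1 -1
SWAP    → -1 -1
NEG     → -1 1
PUSH -8 → -1 1 -8
ROT     → 1 -8 -1

[1, -8, -1]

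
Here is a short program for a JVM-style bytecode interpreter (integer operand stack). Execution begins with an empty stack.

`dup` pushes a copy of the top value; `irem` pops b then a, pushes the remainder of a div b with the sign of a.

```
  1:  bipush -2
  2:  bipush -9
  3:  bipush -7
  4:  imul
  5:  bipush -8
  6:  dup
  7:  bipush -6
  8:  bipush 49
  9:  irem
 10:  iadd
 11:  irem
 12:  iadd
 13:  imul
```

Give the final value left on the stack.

bipush -2 → -2
bipush -9 → -2 -9
bipush -7 → -2 -9 -7
imul      → -2 63
bipush -8 → -2 63 -8
dup       → -2 63 -8 -8
bipush -6 → -2 63 -8 -8 -6
bipush 49 → -2 63 -8 -8 -6 49
irem      → -2 63 -8 -8 -6
iadd      → -2 63 -8 -14
irem      → -2 63 -8
iadd      → -2 55
imul      → -110

-110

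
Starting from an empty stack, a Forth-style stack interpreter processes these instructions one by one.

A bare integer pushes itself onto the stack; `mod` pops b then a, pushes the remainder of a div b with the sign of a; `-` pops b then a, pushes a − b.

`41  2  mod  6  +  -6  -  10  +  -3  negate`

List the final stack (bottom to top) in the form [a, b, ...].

[23, 3]

41     → 41
2      → 41 2
mod    → 1
6      → 1 6
+      → 7
-6     → 7 -6
-      → 13
10     → 13 10
+      → 23
-3     → 23 -3
negate → 23 3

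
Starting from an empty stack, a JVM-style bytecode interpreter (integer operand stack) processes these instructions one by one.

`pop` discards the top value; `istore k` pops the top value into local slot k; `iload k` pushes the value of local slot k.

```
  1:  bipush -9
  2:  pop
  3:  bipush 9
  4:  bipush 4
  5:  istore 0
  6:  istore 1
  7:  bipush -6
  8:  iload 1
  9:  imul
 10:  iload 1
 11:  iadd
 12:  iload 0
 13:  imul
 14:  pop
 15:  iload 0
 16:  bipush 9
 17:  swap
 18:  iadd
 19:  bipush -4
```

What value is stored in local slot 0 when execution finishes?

bipush -9 : [-9]
pop       : []
bipush 9  : [9]
bipush 4  : [9, 4]
istore 0  : [9]
istore 1  : []
bipush -6 : [-6]
iload 1   : [-6, 9]
imul      : [-54]
iload 1   : [-54, 9]
iadd      : [-45]
iload 0   : [-45, 4]
imul      : [-180]
pop       : []
iload 0   : [4]
bipush 9  : [4, 9]
swap      : [9, 4]
iadd      : [13]
bipush -4 : [13, -4]

4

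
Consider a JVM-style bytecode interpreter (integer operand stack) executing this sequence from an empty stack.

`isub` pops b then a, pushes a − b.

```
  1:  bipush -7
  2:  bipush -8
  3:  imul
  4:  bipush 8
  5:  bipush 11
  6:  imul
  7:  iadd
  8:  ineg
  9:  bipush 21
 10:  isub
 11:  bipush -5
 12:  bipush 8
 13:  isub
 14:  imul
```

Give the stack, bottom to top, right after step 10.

[-165]

bipush -7 -> -7
bipush -8 -> -7 -8
imul      -> 56
bipush 8  -> 56 8
bipush 11 -> 56 8 11
imul      -> 56 88
iadd      -> 144
ineg      -> -144
bipush 21 -> -144 21
isub      -> -165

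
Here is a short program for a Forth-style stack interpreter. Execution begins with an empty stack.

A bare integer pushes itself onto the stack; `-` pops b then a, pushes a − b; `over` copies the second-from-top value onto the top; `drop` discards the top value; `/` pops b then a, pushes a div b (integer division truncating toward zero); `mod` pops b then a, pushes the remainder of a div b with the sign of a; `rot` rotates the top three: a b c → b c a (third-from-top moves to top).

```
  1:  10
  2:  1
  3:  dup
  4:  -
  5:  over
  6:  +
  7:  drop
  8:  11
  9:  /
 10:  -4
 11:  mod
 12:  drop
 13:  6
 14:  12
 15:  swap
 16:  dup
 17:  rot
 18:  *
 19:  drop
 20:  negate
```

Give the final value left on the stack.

10     → 10
1      → 10 1
dup    → 10 1 1
-      → 10 0
over   → 10 0 10
+      → 10 10
drop   → 10
11     → 10 11
/      → 0
-4     → 0 -4
mod    → 0
drop   → (empty)
6      → 6
12     → 6 12
swap   → 12 6
dup    → 12 6 6
rot    → 6 6 12
*      → 6 72
drop   → 6
negate → -6

-6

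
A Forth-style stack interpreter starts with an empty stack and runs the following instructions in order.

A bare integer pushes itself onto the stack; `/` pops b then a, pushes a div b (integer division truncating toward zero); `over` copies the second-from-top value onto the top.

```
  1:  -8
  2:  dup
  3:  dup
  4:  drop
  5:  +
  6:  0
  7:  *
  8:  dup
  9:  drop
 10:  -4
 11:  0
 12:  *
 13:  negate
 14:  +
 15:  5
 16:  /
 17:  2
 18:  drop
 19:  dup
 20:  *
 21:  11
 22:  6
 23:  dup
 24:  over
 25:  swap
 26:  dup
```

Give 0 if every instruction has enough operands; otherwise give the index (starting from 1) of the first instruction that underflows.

-8      [-8]
dup     [-8, -8]
dup     [-8, -8, -8]
drop    [-8, -8]
+       [-16]
0       [-16, 0]
*       [0]
dup     [0, 0]
drop    [0]
-4      [0, -4]
0       [0, -4, 0]
*       [0, 0]
negate  [0, 0]
+       [0]
5       [0, 5]
/       [0]
2       [0, 2]
drop    [0]
dup     [0, 0]
*       [0]
11      [0, 11]
6       [0, 11, 6]
dup     [0, 11, 6, 6]
over    [0, 11, 6, 6, 6]
swap    [0, 11, 6, 6, 6]
dup     [0, 11, 6, 6, 6, 6]

0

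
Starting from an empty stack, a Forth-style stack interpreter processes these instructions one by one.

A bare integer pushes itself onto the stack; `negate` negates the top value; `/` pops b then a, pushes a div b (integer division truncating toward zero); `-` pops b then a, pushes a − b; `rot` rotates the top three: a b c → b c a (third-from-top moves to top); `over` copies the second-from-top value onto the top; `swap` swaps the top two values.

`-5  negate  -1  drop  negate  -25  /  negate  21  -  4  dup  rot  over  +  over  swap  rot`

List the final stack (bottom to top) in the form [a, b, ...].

[4, 4, -17, 4]

-5      -5
negate  5
-1      5 -1
drop    5
negate  -5
-25     -5 -25
/       0
negate  0
21      0 21
-       -21
4       -21 4
dup     -21 4 4
rot     4 4 -21
over    4 4 -21 4
+       4 4 -17
over    4 4 -17 4
swap    4 4 4 -17
rot     4 4 -17 4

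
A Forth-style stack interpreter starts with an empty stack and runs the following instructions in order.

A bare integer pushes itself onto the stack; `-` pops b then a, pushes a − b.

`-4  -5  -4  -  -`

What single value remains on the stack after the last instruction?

-4 -> -4
-5 -> -4 -5
-4 -> -4 -5 -4
-  -> -4 -1
-  -> -3

-3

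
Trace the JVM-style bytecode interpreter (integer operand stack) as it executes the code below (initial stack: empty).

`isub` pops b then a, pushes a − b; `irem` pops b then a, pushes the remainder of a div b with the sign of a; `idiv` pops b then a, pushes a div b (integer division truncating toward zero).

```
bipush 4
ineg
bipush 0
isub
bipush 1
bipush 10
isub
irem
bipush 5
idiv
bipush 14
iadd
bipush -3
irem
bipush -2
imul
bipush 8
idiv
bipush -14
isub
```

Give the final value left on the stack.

14

bipush 4    4
ineg        -4
bipush 0    -4 0
isub        -4
bipush 1    -4 1
bipush 10   -4 1 10
isub        -4 -9
irem        -4
bipush 5    -4 5
idiv        0
bipush 14   0 14
iadd        14
bipush -3   14 -3
irem        2
bipush -2   2 -2
imul        -4
bipush 8    -4 8
idiv        0
bipush -14  0 -14
isub        14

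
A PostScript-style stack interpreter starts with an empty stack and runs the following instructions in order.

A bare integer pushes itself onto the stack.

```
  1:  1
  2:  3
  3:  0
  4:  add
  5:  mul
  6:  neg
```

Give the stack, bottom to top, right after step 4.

1    [1]
3    [1, 3]
0    [1, 3, 0]
add  [1, 3]

[1, 3]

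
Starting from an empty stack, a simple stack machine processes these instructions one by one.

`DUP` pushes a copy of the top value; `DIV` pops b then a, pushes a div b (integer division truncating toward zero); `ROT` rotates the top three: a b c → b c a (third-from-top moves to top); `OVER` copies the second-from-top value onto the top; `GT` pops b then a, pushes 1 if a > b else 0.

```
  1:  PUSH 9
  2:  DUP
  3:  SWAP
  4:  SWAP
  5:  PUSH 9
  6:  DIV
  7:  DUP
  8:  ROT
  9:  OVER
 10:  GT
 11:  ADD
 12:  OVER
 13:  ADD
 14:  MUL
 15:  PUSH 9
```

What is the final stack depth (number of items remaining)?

PUSH 9 → [9]
DUP    → [9, 9]
SWAP   → [9, 9]
SWAP   → [9, 9]
PUSH 9 → [9, 9, 9]
DIV    → [9, 1]
DUP    → [9, 1, 1]
ROT    → [1, 1, 9]
OVER   → [1, 1, 9, 1]
GT     → [1, 1, 1]
ADD    → [1, 2]
OVER   → [1, 2, 1]
ADD    → [1, 3]
MUL    → [3]
PUSH 9 → [3, 9]

2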